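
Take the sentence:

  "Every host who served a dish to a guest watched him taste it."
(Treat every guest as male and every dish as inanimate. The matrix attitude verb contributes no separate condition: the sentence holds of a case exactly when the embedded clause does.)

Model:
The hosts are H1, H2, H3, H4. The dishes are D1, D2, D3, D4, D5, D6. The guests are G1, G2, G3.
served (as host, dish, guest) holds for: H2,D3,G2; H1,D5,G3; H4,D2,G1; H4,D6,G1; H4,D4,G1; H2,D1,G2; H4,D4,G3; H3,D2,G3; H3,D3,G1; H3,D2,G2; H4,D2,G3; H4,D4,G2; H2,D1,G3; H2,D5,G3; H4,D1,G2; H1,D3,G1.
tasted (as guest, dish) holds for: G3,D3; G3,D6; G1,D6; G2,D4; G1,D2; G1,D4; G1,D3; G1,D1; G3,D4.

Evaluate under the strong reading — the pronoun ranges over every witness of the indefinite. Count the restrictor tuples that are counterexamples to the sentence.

9

"him" takes "a guest" as antecedent and "it" takes "a dish"; both are donkey pronouns co-varying with the restrictor.
Strong reading: for every (h,d,g) with served(h,d,g), tasted(g,d).
Restrictor triples: (H1,D3,G1)→tasted(G1,D3) ✓  (H1,D5,G3)→tasted(G3,D5) ✗  (H2,D1,G2)→tasted(G2,D1) ✗  (H2,D1,G3)→tasted(G3,D1) ✗  (H2,D3,G2)→tasted(G2,D3) ✗  (H2,D5,G3)→tasted(G3,D5) ✗  (H3,D2,G2)→tasted(G2,D2) ✗  (H3,D2,G3)→tasted(G3,D2) ✗  (H3,D3,G1)→tasted(G1,D3) ✓  (H4,D1,G2)→tasted(G2,D1) ✗  (H4,D2,G1)→tasted(G1,D2) ✓  (H4,D2,G3)→tasted(G3,D2) ✗  (H4,D4,G1)→tasted(G1,D4) ✓  (H4,D4,G2)→tasted(G2,D4) ✓  (H4,D4,G3)→tasted(G3,D4) ✓  (H4,D6,G1)→tasted(G1,D6) ✓
Counterexamples (restrictor triples failing the scope): 9.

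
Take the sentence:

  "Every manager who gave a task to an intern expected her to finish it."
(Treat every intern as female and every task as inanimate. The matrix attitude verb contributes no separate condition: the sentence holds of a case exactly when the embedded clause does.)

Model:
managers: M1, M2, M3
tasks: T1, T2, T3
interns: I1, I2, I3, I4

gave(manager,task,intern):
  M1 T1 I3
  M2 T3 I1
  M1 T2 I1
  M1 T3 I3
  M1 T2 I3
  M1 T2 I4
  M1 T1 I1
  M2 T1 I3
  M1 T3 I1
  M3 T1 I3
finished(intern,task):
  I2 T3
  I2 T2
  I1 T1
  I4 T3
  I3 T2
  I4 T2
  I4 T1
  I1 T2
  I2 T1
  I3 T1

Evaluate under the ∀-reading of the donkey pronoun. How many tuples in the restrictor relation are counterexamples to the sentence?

"her" takes "an intern" as antecedent and "it" takes "a task"; both are donkey pronouns co-varying with the restrictor.
Strong reading: for every (m,t,i) with gave(m,t,i), finished(i,t).
Restrictor triples: (M1,T1,I1)→finished(I1,T1) ✓  (M1,T1,I3)→finished(I3,T1) ✓  (M1,T2,I1)→finished(I1,T2) ✓  (M1,T2,I3)→finished(I3,T2) ✓  (M1,T2,I4)→finished(I4,T2) ✓  (M1,T3,I1)→finished(I1,T3) ✗  (M1,T3,I3)→finished(I3,T3) ✗  (M2,T1,I3)→finished(I3,T1) ✓  (M2,T3,I1)→finished(I1,T3) ✗  (M3,T1,I3)→finished(I3,T1) ✓
Counterexamples (restrictor triples failing the scope): 3.

3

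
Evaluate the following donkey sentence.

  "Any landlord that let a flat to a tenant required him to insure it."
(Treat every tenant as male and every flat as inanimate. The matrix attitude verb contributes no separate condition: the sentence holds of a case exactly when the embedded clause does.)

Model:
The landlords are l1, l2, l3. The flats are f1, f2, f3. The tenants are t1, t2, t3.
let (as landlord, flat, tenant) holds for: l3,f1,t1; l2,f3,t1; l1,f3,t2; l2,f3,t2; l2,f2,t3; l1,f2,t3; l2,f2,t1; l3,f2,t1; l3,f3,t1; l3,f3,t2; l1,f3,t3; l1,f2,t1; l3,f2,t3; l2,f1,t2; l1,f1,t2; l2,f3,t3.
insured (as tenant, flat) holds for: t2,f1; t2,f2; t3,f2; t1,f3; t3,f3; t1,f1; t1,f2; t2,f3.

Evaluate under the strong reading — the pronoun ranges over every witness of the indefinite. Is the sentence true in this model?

"him" takes "a tenant" as antecedent and "it" takes "a flat"; both are donkey pronouns co-varying with the restrictor.
Strong reading: for every (l,f,t) with let(l,f,t), insured(t,f).
Restrictor triples: (l1,f1,t2)→insured(t2,f1) ✓  (l1,f2,t1)→insured(t1,f2) ✓  (l1,f2,t3)→insured(t3,f2) ✓  (l1,f3,t2)→insured(t2,f3) ✓  (l1,f3,t3)→insured(t3,f3) ✓  (l2,f1,t2)→insured(t2,f1) ✓  (l2,f2,t1)→insured(t1,f2) ✓  (l2,f2,t3)→insured(t3,f2) ✓  (l2,f3,t1)→insured(t1,f3) ✓  (l2,f3,t2)→insured(t2,f3) ✓  (l2,f3,t3)→insured(t3,f3) ✓  (l3,f1,t1)→insured(t1,f1) ✓  (l3,f2,t1)→insured(t1,f2) ✓  (l3,f2,t3)→insured(t3,f2) ✓  (l3,f3,t1)→insured(t1,f3) ✓  (l3,f3,t2)→insured(t2,f3) ✓
Every restrictor triple satisfies the scope.

True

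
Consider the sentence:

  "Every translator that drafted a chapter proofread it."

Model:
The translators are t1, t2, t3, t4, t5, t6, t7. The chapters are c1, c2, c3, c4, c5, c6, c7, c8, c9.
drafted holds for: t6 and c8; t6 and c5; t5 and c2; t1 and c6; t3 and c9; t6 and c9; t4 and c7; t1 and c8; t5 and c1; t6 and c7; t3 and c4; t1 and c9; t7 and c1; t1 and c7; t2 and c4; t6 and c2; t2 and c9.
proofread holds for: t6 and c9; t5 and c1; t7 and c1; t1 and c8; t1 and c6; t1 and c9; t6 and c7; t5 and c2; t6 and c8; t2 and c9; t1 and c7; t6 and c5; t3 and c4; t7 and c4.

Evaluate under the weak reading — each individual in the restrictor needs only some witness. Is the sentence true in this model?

"it" takes "a chapter" as antecedent — a donkey pronoun bound across the clause boundary.
Weak reading: every translator t with some drafted-chapter has at least one drafted-chapter c such that proofread(t,c).
Per translator: t1:✓  t2:✓  t3:✓  t4:✗  t5:✓  t6:✓  t7:✓
t4 has no witness among its drafted-chapters.

False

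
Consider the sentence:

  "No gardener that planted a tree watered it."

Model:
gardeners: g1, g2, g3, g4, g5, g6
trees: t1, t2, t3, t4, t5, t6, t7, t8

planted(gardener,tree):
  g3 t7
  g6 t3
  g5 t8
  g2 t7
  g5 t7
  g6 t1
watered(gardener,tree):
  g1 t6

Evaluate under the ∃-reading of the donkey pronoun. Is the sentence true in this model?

True

"it" takes "a tree" as antecedent — a donkey pronoun bound across the clause boundary.
Truth condition: for no (g,t) with planted(g,t) does watered(g,t) hold.
Restrictor pairs — does the scope hold? (g2,t7):fails  (g3,t7):fails  (g5,t7):fails  (g5,t8):fails  (g6,t1):fails  (g6,t3):fails
Scope holds for no restrictor pair, so the sentence is true.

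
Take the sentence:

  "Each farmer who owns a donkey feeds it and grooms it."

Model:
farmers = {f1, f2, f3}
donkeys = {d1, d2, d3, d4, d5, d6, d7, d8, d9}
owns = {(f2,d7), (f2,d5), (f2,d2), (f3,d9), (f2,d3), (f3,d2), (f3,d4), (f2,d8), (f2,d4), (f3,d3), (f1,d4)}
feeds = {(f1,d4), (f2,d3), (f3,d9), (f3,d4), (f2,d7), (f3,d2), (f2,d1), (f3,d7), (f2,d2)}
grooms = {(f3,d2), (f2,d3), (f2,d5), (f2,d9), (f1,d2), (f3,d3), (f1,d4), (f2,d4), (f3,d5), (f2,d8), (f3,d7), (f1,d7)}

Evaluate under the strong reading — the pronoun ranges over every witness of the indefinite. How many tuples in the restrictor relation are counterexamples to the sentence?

"it" takes "a donkey" as antecedent — a donkey pronoun bound across the clause boundary.
Strong reading: for every (f,d) with owns(f,d), feeds(f,d) ∧ grooms(f,d).
Restrictor pairs: (f1,d4) ✓  (f2,d2) ✗  (f2,d3) ✓  (f2,d4) ✗  (f2,d5) ✗  (f2,d7) ✗  (f2,d8) ✗  (f3,d2) ✓  (f3,d3) ✗  (f3,d4) ✗  (f3,d9) ✗
Counterexamples (restrictor pairs failing the scope): 8.

8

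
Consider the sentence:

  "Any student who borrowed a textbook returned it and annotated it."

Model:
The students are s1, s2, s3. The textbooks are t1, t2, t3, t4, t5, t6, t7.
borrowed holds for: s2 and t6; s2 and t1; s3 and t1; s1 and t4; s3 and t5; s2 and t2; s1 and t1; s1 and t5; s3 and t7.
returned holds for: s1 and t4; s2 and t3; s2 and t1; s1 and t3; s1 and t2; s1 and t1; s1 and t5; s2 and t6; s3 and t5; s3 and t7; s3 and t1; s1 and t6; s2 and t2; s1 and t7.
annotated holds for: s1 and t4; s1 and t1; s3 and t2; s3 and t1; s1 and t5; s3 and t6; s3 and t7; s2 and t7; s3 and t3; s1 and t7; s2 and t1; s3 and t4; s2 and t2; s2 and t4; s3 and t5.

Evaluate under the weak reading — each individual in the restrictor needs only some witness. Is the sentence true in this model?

"it" takes "a textbook" as antecedent — a donkey pronoun bound across the clause boundary.
Weak reading: every student s with some borrowed-textbook has at least one borrowed-textbook t such that returned(s,t) ∧ annotated(s,t).
Per student: s1:✓  s2:✓  s3:✓
Every student in the restrictor has a witness.

True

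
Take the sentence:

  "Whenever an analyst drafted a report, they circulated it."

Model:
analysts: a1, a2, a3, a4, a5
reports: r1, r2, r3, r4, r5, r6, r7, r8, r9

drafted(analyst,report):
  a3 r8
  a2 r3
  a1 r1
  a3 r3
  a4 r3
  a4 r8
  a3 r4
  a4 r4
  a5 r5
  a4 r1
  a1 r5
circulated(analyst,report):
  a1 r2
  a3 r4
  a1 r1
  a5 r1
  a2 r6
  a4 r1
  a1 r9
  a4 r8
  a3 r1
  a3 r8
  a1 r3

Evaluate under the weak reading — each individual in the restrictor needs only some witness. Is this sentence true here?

False

"it" takes "a report" as antecedent — a donkey pronoun bound across the clause boundary.
Weak reading: every analyst a with some drafted-report has at least one drafted-report r such that circulated(a,r).
Per analyst: a1:✓  a2:✗  a3:✓  a4:✓  a5:✗
a2 has no witness among its drafted-reports.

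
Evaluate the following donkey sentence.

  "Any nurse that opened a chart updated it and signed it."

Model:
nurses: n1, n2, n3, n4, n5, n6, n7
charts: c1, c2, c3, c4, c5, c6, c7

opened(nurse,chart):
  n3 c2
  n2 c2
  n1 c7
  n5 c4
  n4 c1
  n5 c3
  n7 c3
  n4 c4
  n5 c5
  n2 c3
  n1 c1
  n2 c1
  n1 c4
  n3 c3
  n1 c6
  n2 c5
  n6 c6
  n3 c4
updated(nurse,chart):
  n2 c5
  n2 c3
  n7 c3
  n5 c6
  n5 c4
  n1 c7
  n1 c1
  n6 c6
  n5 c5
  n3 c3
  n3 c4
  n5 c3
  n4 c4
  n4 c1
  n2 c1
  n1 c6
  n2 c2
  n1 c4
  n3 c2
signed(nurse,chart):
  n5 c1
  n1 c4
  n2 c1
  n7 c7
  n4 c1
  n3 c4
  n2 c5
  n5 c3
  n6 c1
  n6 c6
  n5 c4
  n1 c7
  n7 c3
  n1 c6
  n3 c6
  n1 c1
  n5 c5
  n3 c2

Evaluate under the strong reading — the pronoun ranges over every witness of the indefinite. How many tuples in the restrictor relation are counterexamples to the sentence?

4

"it" takes "a chart" as antecedent — a donkey pronoun bound across the clause boundary.
Strong reading: for every (n,c) with opened(n,c), updated(n,c) ∧ signed(n,c).
Restrictor pairs: (n1,c1) ✓  (n1,c4) ✓  (n1,c6) ✓  (n1,c7) ✓  (n2,c1) ✓  (n2,c2) ✗  (n2,c3) ✗  (n2,c5) ✓  (n3,c2) ✓  (n3,c3) ✗  (n3,c4) ✓  (n4,c1) ✓  (n4,c4) ✗  (n5,c3) ✓  (n5,c4) ✓  (n5,c5) ✓  (n6,c6) ✓  (n7,c3) ✓
Counterexamples (restrictor pairs failing the scope): 4.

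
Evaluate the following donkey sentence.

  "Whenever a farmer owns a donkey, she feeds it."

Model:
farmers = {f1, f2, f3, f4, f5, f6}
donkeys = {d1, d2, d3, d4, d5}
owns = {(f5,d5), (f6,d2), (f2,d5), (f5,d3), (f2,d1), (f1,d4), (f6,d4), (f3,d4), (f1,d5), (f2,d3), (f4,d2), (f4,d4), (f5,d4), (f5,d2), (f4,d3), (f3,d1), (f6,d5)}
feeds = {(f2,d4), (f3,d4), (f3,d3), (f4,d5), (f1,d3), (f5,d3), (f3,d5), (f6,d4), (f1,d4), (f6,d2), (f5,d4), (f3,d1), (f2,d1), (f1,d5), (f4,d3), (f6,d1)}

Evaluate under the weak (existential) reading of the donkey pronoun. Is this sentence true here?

True

"it" takes "a donkey" as antecedent — a donkey pronoun bound across the clause boundary.
Weak reading: every farmer f with some owns-donkey has at least one owns-donkey d such that feeds(f,d).
Per farmer: f1:✓  f2:✓  f3:✓  f4:✓  f5:✓  f6:✓
Every farmer in the restrictor has a witness.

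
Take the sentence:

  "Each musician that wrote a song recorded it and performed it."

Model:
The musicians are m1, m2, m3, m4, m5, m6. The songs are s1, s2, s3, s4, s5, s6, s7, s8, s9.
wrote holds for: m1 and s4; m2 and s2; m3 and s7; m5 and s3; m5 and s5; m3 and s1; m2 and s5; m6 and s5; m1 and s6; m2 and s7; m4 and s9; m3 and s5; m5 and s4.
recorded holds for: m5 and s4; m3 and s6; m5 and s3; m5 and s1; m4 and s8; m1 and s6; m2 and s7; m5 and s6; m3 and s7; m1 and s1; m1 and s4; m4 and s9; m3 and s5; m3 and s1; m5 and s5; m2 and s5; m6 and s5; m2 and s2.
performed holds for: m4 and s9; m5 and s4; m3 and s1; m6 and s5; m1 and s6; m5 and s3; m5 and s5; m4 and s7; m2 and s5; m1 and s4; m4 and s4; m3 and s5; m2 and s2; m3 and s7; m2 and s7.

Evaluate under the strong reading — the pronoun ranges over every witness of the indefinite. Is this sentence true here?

True

"it" takes "a song" as antecedent — a donkey pronoun bound across the clause boundary.
Strong reading: for every (m,s) with wrote(m,s), recorded(m,s) ∧ performed(m,s).
Restrictor pairs: (m1,s4) ✓  (m1,s6) ✓  (m2,s2) ✓  (m2,s5) ✓  (m2,s7) ✓  (m3,s1) ✓  (m3,s5) ✓  (m3,s7) ✓  (m4,s9) ✓  (m5,s3) ✓  (m5,s4) ✓  (m5,s5) ✓  (m6,s5) ✓
Every restrictor pair satisfies the scope.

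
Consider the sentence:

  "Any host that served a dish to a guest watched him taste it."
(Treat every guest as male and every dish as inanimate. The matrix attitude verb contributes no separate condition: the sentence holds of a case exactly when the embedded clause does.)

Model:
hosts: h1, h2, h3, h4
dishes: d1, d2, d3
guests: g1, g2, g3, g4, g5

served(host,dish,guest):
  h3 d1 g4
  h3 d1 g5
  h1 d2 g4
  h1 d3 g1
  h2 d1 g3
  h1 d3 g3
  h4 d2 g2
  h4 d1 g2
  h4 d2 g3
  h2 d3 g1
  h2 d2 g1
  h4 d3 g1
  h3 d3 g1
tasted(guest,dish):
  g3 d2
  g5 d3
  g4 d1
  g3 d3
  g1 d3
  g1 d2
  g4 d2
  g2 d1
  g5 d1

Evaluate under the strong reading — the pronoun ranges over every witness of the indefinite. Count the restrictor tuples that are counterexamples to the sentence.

2

"him" takes "a guest" as antecedent and "it" takes "a dish"; both are donkey pronouns co-varying with the restrictor.
Strong reading: for every (h,d,g) with served(h,d,g), tasted(g,d).
Restrictor triples: (h1,d2,g4)→tasted(g4,d2) ✓  (h1,d3,g1)→tasted(g1,d3) ✓  (h1,d3,g3)→tasted(g3,d3) ✓  (h2,d1,g3)→tasted(g3,d1) ✗  (h2,d2,g1)→tasted(g1,d2) ✓  (h2,d3,g1)→tasted(g1,d3) ✓  (h3,d1,g4)→tasted(g4,d1) ✓  (h3,d1,g5)→tasted(g5,d1) ✓  (h3,d3,g1)→tasted(g1,d3) ✓  (h4,d1,g2)→tasted(g2,d1) ✓  (h4,d2,g2)→tasted(g2,d2) ✗  (h4,d2,g3)→tasted(g3,d2) ✓  (h4,d3,g1)→tasted(g1,d3) ✓
Counterexamples (restrictor triples failing the scope): 2.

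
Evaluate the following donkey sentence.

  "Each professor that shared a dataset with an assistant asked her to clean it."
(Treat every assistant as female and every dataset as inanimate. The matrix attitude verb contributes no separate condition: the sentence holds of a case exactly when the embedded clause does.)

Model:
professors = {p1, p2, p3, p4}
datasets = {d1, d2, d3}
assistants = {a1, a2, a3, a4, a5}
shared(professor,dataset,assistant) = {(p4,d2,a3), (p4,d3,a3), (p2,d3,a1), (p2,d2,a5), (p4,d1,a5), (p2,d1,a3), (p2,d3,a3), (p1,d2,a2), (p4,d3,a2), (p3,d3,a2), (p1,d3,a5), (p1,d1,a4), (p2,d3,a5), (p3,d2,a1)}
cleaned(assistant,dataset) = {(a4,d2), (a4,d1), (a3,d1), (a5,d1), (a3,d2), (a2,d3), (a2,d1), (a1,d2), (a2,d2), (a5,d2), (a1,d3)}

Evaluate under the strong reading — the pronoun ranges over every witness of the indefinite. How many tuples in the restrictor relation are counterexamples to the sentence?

"her" takes "an assistant" as antecedent and "it" takes "a dataset"; both are donkey pronouns co-varying with the restrictor.
Strong reading: for every (p,d,a) with shared(p,d,a), cleaned(a,d).
Restrictor triples: (p1,d1,a4)→cleaned(a4,d1) ✓  (p1,d2,a2)→cleaned(a2,d2) ✓  (p1,d3,a5)→cleaned(a5,d3) ✗  (p2,d1,a3)→cleaned(a3,d1) ✓  (p2,d2,a5)→cleaned(a5,d2) ✓  (p2,d3,a1)→cleaned(a1,d3) ✓  (p2,d3,a3)→cleaned(a3,d3) ✗  (p2,d3,a5)→cleaned(a5,d3) ✗  (p3,d2,a1)→cleaned(a1,d2) ✓  (p3,d3,a2)→cleaned(a2,d3) ✓  (p4,d1,a5)→cleaned(a5,d1) ✓  (p4,d2,a3)→cleaned(a3,d2) ✓  (p4,d3,a2)→cleaned(a2,d3) ✓  (p4,d3,a3)→cleaned(a3,d3) ✗
Counterexamples (restrictor triples failing the scope): 4.

4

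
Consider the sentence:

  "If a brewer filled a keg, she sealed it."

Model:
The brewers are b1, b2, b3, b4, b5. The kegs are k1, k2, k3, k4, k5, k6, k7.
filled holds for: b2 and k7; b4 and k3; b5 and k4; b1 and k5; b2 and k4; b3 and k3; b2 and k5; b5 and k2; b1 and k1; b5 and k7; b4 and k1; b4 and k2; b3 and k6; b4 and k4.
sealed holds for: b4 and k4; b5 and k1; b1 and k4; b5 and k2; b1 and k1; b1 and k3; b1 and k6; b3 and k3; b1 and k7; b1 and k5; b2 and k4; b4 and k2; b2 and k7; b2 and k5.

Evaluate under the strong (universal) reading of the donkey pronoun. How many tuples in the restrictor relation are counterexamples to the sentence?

"it" takes "a keg" as antecedent — a donkey pronoun bound across the clause boundary.
Strong reading: for every (b,k) with filled(b,k), sealed(b,k).
Restrictor pairs: (b1,k1) ✓  (b1,k5) ✓  (b2,k4) ✓  (b2,k5) ✓  (b2,k7) ✓  (b3,k3) ✓  (b3,k6) ✗  (b4,k1) ✗  (b4,k2) ✓  (b4,k3) ✗  (b4,k4) ✓  (b5,k2) ✓  (b5,k4) ✗  (b5,k7) ✗
Counterexamples (restrictor pairs failing the scope): 5.

5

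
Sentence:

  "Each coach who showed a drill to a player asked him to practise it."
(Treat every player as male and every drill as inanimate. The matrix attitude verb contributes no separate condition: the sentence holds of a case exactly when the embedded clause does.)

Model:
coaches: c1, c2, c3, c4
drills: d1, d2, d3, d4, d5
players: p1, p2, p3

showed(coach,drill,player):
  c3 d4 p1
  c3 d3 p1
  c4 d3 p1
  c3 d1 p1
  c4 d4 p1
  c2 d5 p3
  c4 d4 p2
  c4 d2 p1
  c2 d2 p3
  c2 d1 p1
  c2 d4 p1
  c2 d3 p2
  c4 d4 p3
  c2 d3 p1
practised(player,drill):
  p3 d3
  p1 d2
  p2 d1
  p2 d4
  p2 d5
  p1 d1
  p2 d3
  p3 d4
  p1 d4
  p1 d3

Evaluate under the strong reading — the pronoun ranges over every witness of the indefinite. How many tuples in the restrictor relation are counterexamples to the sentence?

2

"him" takes "a player" as antecedent and "it" takes "a drill"; both are donkey pronouns co-varying with the restrictor.
Strong reading: for every (c,d,p) with showed(c,d,p), practised(p,d).
Restrictor triples: (c2,d1,p1)→practised(p1,d1) ✓  (c2,d2,p3)→practised(p3,d2) ✗  (c2,d3,p1)→practised(p1,d3) ✓  (c2,d3,p2)→practised(p2,d3) ✓  (c2,d4,p1)→practised(p1,d4) ✓  (c2,d5,p3)→practised(p3,d5) ✗  (c3,d1,p1)→practised(p1,d1) ✓  (c3,d3,p1)→practised(p1,d3) ✓  (c3,d4,p1)→practised(p1,d4) ✓  (c4,d2,p1)→practised(p1,d2) ✓  (c4,d3,p1)→practised(p1,d3) ✓  (c4,d4,p1)→practised(p1,d4) ✓  (c4,d4,p2)→practised(p2,d4) ✓  (c4,d4,p3)→practised(p3,d4) ✓
Counterexamples (restrictor triples failing the scope): 2.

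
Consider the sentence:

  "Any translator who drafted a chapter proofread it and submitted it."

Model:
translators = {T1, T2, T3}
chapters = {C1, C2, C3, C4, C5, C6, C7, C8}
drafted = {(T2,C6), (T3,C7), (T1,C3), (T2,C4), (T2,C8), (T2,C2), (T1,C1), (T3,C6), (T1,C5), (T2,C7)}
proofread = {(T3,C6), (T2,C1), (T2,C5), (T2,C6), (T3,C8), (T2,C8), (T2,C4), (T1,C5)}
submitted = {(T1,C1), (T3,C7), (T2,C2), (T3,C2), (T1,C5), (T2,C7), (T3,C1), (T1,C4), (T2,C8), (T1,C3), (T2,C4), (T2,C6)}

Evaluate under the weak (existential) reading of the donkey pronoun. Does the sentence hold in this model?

False

"it" takes "a chapter" as antecedent — a donkey pronoun bound across the clause boundary.
Weak reading: every translator t with some drafted-chapter has at least one drafted-chapter c such that proofread(t,c) ∧ submitted(t,c).
Per translator: T1:✓  T2:✓  T3:✗
T3 has no witness among its drafted-chapters.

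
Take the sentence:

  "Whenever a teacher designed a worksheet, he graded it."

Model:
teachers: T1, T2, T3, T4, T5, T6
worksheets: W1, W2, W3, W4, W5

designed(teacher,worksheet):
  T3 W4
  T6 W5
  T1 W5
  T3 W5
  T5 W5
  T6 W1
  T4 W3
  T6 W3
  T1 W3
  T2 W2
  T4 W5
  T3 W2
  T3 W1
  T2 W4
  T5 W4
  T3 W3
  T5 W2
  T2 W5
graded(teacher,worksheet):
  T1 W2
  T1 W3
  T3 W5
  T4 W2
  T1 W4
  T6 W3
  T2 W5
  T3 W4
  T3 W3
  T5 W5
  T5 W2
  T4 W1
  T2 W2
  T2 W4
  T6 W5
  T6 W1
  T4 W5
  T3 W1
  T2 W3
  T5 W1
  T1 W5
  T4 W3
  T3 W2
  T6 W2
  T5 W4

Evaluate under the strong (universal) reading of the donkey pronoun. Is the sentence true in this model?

True

"it" takes "a worksheet" as antecedent — a donkey pronoun bound across the clause boundary.
Strong reading: for every (t,w) with designed(t,w), graded(t,w).
Restrictor pairs: (T1,W3) ✓  (T1,W5) ✓  (T2,W2) ✓  (T2,W4) ✓  (T2,W5) ✓  (T3,W1) ✓  (T3,W2) ✓  (T3,W3) ✓  (T3,W4) ✓  (T3,W5) ✓  (T4,W3) ✓  (T4,W5) ✓  (T5,W2) ✓  (T5,W4) ✓  (T5,W5) ✓  (T6,W1) ✓  (T6,W3) ✓  (T6,W5) ✓
Every restrictor pair satisfies the scope.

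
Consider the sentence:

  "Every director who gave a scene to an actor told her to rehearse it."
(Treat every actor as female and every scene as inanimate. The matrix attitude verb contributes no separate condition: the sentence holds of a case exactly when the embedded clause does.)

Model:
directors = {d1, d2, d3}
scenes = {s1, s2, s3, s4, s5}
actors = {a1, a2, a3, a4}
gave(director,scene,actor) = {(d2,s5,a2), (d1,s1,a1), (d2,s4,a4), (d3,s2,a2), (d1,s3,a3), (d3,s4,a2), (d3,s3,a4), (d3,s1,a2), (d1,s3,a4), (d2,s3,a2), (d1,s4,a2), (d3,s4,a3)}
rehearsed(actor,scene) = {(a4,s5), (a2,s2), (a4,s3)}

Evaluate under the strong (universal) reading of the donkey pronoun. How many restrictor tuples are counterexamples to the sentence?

"her" takes "an actor" as antecedent and "it" takes "a scene"; both are donkey pronouns co-varying with the restrictor.
Strong reading: for every (d,s,a) with gave(d,s,a), rehearsed(a,s).
Restrictor triples: (d1,s1,a1)→rehearsed(a1,s1) ✗  (d1,s3,a3)→rehearsed(a3,s3) ✗  (d1,s3,a4)→rehearsed(a4,s3) ✓  (d1,s4,a2)→rehearsed(a2,s4) ✗  (d2,s3,a2)→rehearsed(a2,s3) ✗  (d2,s4,a4)→rehearsed(a4,s4) ✗  (d2,s5,a2)→rehearsed(a2,s5) ✗  (d3,s1,a2)→rehearsed(a2,s1) ✗  (d3,s2,a2)→rehearsed(a2,s2) ✓  (d3,s3,a4)→rehearsed(a4,s3) ✓  (d3,s4,a2)→rehearsed(a2,s4) ✗  (d3,s4,a3)→rehearsed(a3,s4) ✗
Counterexamples (restrictor triples failing the scope): 9.

9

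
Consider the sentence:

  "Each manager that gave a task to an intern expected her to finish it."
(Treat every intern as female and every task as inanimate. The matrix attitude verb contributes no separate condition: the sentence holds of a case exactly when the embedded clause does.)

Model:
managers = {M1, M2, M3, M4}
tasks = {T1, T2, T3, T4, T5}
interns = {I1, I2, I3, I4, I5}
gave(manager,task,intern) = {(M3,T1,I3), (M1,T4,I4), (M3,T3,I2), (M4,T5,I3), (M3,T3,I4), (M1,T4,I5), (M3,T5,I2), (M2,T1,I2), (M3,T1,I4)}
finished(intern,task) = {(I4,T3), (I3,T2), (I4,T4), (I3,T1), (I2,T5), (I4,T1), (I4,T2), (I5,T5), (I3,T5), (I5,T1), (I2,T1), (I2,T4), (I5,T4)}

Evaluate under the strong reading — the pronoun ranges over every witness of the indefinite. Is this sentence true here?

"her" takes "an intern" as antecedent and "it" takes "a task"; both are donkey pronouns co-varying with the restrictor.
Strong reading: for every (m,t,i) with gave(m,t,i), finished(i,t).
Restrictor triples: (M1,T4,I4)→finished(I4,T4) ✓  (M1,T4,I5)→finished(I5,T4) ✓  (M2,T1,I2)→finished(I2,T1) ✓  (M3,T1,I3)→finished(I3,T1) ✓  (M3,T1,I4)→finished(I4,T1) ✓  (M3,T3,I2)→finished(I2,T3) ✗  (M3,T3,I4)→finished(I4,T3) ✓  (M3,T5,I2)→finished(I2,T5) ✓  (M4,T5,I3)→finished(I3,T5) ✓
Counterexample: (M3,T3,I2) — finished(I2,T3) does not hold.

False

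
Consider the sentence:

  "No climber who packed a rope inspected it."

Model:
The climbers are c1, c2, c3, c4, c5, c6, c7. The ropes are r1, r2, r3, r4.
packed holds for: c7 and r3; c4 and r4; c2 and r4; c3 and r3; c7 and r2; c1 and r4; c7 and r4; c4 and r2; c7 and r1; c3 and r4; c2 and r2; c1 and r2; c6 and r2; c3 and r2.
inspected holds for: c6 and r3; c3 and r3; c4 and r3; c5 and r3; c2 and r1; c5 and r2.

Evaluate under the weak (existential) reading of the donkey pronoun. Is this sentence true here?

"it" takes "a rope" as antecedent — a donkey pronoun bound across the clause boundary.
Truth condition: for no (c,r) with packed(c,r) does inspected(c,r) hold.
Restrictor pairs — does the scope hold? (c1,r2):fails  (c1,r4):fails  (c2,r2):fails  (c2,r4):fails  (c3,r2):fails  (c3,r3):holds  (c3,r4):fails  (c4,r2):fails  (c4,r4):fails  (c6,r2):fails  (c7,r1):fails  (c7,r2):fails  (c7,r3):fails  (c7,r4):fails
Scope holds for 1 pair(s), so the sentence is false.

False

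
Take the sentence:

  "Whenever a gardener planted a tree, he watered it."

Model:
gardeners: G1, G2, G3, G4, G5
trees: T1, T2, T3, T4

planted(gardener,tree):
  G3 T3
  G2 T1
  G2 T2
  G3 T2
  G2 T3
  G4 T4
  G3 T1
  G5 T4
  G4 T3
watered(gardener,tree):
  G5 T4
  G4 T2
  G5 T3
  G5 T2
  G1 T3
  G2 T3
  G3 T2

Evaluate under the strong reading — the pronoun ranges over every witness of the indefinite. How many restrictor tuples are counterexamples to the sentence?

6

"it" takes "a tree" as antecedent — a donkey pronoun bound across the clause boundary.
Strong reading: for every (g,t) with planted(g,t), watered(g,t).
Restrictor pairs: (G2,T1) ✗  (G2,T2) ✗  (G2,T3) ✓  (G3,T1) ✗  (G3,T2) ✓  (G3,T3) ✗  (G4,T3) ✗  (G4,T4) ✗  (G5,T4) ✓
Counterexamples (restrictor pairs failing the scope): 6.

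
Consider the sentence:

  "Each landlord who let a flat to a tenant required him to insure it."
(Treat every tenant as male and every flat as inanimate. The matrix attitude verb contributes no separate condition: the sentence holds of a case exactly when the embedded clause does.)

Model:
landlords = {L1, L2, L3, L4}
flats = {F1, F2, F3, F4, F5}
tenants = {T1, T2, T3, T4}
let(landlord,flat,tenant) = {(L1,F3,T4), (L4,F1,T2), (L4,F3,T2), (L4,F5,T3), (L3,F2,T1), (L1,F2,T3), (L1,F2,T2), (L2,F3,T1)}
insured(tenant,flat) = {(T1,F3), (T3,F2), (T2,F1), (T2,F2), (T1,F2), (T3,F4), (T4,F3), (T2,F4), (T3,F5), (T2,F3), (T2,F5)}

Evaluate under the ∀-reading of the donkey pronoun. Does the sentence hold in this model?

"him" takes "a tenant" as antecedent and "it" takes "a flat"; both are donkey pronouns co-varying with the restrictor.
Strong reading: for every (l,f,t) with let(l,f,t), insured(t,f).
Restrictor triples: (L1,F2,T2)→insured(T2,F2) ✓  (L1,F2,T3)→insured(T3,F2) ✓  (L1,F3,T4)→insured(T4,F3) ✓  (L2,F3,T1)→insured(T1,F3) ✓  (L3,F2,T1)→insured(T1,F2) ✓  (L4,F1,T2)→insured(T2,F1) ✓  (L4,F3,T2)→insured(T2,F3) ✓  (L4,F5,T3)→insured(T3,F5) ✓
Every restrictor triple satisfies the scope.

True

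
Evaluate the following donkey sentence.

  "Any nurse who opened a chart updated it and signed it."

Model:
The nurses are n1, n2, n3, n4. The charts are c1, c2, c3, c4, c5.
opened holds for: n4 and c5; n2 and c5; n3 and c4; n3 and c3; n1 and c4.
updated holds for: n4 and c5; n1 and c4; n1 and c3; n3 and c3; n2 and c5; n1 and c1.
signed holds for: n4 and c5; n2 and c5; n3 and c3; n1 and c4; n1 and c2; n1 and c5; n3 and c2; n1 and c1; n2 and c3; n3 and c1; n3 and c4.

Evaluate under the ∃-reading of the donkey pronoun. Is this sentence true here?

True

"it" takes "a chart" as antecedent — a donkey pronoun bound across the clause boundary.
Weak reading: every nurse n with some opened-chart has at least one opened-chart c such that updated(n,c) ∧ signed(n,c).
Per nurse: n1:✓  n2:✓  n3:✓  n4:✓
Every nurse in the restrictor has a witness.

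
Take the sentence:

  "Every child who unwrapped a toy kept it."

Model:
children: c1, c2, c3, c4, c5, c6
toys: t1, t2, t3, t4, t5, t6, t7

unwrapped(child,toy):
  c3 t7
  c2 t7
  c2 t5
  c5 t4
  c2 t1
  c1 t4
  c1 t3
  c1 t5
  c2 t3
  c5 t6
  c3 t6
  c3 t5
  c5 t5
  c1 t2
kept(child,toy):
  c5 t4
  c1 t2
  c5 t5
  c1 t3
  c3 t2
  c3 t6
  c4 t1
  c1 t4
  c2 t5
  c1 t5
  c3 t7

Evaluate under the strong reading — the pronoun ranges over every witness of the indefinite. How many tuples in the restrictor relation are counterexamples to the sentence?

"it" takes "a toy" as antecedent — a donkey pronoun bound across the clause boundary.
Strong reading: for every (c,t) with unwrapped(c,t), kept(c,t).
Restrictor pairs: (c1,t2) ✓  (c1,t3) ✓  (c1,t4) ✓  (c1,t5) ✓  (c2,t1) ✗  (c2,t3) ✗  (c2,t5) ✓  (c2,t7) ✗  (c3,t5) ✗  (c3,t6) ✓  (c3,t7) ✓  (c5,t4) ✓  (c5,t5) ✓  (c5,t6) ✗
Counterexamples (restrictor pairs failing the scope): 5.

5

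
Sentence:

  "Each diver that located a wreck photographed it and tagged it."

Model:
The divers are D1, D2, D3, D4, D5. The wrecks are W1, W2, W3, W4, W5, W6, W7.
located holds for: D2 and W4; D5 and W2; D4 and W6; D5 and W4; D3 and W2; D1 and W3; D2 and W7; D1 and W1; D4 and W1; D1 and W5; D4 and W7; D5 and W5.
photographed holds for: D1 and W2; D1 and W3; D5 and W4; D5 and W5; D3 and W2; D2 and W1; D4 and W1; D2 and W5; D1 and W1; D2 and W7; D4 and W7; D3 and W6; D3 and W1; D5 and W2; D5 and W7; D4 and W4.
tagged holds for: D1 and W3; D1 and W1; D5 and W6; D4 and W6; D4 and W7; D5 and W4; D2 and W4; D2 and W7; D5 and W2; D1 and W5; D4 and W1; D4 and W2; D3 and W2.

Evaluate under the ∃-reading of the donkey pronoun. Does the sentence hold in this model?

True

"it" takes "a wreck" as antecedent — a donkey pronoun bound across the clause boundary.
Weak reading: every diver d with some located-wreck has at least one located-wreck w such that photographed(d,w) ∧ tagged(d,w).
Per diver: D1:✓  D2:✓  D3:✓  D4:✓  D5:✓
Every diver in the restrictor has a witness.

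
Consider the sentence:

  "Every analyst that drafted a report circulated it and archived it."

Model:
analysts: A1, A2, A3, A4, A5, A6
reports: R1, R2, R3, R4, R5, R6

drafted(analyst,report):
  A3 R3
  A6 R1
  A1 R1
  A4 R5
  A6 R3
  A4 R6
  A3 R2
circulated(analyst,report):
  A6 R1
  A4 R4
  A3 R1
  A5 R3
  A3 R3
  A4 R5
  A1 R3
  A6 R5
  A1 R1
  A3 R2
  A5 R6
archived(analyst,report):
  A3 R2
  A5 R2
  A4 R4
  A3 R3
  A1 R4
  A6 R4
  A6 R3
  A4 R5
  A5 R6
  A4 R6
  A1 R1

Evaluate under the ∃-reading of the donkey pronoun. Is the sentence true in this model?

"it" takes "a report" as antecedent — a donkey pronoun bound across the clause boundary.
Weak reading: every analyst a with some drafted-report has at least one drafted-report r such that circulated(a,r) ∧ archived(a,r).
Per analyst: A1:✓  A3:✓  A4:✓  A6:✗
A6 has no witness among its drafted-reports.

False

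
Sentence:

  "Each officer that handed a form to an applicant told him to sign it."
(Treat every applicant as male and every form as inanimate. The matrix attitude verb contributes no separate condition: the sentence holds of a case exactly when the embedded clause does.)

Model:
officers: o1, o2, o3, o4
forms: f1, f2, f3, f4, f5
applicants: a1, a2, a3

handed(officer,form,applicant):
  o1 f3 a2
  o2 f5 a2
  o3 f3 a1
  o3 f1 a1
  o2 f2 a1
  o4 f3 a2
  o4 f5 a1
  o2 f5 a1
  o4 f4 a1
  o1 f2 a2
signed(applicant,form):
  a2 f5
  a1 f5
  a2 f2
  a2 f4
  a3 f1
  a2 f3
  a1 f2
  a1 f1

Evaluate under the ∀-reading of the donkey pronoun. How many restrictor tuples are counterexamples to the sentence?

2

"him" takes "an applicant" as antecedent and "it" takes "a form"; both are donkey pronouns co-varying with the restrictor.
Strong reading: for every (o,f,a) with handed(o,f,a), signed(a,f).
Restrictor triples: (o1,f2,a2)→signed(a2,f2) ✓  (o1,f3,a2)→signed(a2,f3) ✓  (o2,f2,a1)→signed(a1,f2) ✓  (o2,f5,a1)→signed(a1,f5) ✓  (o2,f5,a2)→signed(a2,f5) ✓  (o3,f1,a1)→signed(a1,f1) ✓  (o3,f3,a1)→signed(a1,f3) ✗  (o4,f3,a2)→signed(a2,f3) ✓  (o4,f4,a1)→signed(a1,f4) ✗  (o4,f5,a1)→signed(a1,f5) ✓
Counterexamples (restrictor triples failing the scope): 2.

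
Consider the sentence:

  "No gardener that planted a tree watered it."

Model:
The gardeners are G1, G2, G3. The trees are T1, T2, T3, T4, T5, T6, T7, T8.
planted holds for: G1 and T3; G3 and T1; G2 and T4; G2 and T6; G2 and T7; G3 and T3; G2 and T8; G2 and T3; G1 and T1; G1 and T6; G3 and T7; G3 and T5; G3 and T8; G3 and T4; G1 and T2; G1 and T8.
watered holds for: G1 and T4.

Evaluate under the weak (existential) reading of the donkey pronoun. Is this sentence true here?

True

"it" takes "a tree" as antecedent — a donkey pronoun bound across the clause boundary.
Truth condition: for no (g,t) with planted(g,t) does watered(g,t) hold.
Restrictor pairs — does the scope hold? (G1,T1):fails  (G1,T2):fails  (G1,T3):fails  (G1,T6):fails  (G1,T8):fails  (G2,T3):fails  (G2,T4):fails  (G2,T6):fails  (G2,T7):fails  (G2,T8):fails  (G3,T1):fails  (G3,T3):fails  (G3,T4):fails  (G3,T5):fails  (G3,T7):fails  (G3,T8):fails
Scope holds for no restrictor pair, so the sentence is true.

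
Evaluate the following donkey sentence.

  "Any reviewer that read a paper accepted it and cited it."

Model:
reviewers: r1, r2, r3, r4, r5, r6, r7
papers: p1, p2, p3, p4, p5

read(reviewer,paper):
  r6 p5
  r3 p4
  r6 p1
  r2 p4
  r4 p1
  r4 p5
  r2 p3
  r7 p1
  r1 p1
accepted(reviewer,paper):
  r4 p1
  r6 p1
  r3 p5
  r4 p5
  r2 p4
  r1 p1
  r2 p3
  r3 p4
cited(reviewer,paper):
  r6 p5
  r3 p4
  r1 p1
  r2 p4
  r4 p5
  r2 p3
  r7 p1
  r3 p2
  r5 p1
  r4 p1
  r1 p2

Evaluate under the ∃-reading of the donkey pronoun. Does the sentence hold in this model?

False

"it" takes "a paper" as antecedent — a donkey pronoun bound across the clause boundary.
Weak reading: every reviewer r with some read-paper has at least one read-paper p such that accepted(r,p) ∧ cited(r,p).
Per reviewer: r1:✓  r2:✓  r3:✓  r4:✓  r6:✗  r7:✗
r6 has no witness among its read-papers.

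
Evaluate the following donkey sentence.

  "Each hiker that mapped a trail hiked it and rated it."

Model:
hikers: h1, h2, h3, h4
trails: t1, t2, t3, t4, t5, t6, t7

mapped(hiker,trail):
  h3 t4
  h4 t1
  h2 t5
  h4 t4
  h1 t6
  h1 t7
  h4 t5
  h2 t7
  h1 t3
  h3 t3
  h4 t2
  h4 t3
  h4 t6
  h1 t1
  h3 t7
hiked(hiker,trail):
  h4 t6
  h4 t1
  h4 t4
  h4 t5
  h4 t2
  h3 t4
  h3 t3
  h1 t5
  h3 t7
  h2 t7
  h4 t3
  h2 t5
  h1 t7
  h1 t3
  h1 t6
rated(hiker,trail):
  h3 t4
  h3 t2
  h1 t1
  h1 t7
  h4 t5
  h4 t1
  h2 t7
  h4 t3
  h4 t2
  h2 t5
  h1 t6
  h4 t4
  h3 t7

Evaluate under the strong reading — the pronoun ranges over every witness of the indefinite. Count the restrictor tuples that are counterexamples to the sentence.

4

"it" takes "a trail" as antecedent — a donkey pronoun bound across the clause boundary.
Strong reading: for every (h,t) with mapped(h,t), hiked(h,t) ∧ rated(h,t).
Restrictor pairs: (h1,t1) ✗  (h1,t3) ✗  (h1,t6) ✓  (h1,t7) ✓  (h2,t5) ✓  (h2,t7) ✓  (h3,t3) ✗  (h3,t4) ✓  (h3,t7) ✓  (h4,t1) ✓  (h4,t2) ✓  (h4,t3) ✓  (h4,t4) ✓  (h4,t5) ✓  (h4,t6) ✗
Counterexamples (restrictor pairs failing the scope): 4.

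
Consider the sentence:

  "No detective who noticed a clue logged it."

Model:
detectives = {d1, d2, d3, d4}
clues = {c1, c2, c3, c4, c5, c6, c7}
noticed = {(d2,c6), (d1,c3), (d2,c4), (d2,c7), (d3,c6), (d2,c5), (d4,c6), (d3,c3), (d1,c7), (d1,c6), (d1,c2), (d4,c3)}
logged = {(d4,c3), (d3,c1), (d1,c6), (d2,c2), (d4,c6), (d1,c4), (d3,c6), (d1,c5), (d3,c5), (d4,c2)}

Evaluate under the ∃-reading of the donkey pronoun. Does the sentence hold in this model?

False

"it" takes "a clue" as antecedent — a donkey pronoun bound across the clause boundary.
Truth condition: for no (d,c) with noticed(d,c) does logged(d,c) hold.
Restrictor pairs — does the scope hold? (d1,c2):fails  (d1,c3):fails  (d1,c6):holds  (d1,c7):fails  (d2,c4):fails  (d2,c5):fails  (d2,c6):fails  (d2,c7):fails  (d3,c3):fails  (d3,c6):holds  (d4,c3):holds  (d4,c6):holds
Scope holds for 4 pair(s), so the sentence is false.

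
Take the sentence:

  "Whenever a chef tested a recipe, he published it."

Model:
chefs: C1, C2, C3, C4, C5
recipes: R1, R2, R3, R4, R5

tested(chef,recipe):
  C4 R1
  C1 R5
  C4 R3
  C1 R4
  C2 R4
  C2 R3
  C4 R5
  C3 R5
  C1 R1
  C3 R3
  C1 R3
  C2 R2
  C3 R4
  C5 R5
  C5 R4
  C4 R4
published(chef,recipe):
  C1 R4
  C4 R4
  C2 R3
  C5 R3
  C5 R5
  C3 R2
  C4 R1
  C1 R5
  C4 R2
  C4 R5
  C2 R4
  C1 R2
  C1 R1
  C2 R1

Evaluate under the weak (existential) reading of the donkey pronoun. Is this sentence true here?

False

"it" takes "a recipe" as antecedent — a donkey pronoun bound across the clause boundary.
Weak reading: every chef c with some tested-recipe has at least one tested-recipe r such that published(c,r).
Per chef: C1:✓  C2:✓  C3:✗  C4:✓  C5:✓
C3 has no witness among its tested-recipes.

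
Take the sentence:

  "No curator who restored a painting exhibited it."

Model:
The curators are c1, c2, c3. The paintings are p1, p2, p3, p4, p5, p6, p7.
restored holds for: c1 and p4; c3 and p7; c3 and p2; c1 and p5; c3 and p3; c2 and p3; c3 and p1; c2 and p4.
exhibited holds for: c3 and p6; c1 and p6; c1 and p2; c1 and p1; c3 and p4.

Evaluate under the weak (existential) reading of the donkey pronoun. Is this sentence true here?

"it" takes "a painting" as antecedent — a donkey pronoun bound across the clause boundary.
Truth condition: for no (c,p) with restored(c,p) does exhibited(c,p) hold.
Restrictor pairs — does the scope hold? (c1,p4):fails  (c1,p5):fails  (c2,p3):fails  (c2,p4):fails  (c3,p1):fails  (c3,p2):fails  (c3,p3):fails  (c3,p7):fails
Scope holds for no restrictor pair, so the sentence is true.

True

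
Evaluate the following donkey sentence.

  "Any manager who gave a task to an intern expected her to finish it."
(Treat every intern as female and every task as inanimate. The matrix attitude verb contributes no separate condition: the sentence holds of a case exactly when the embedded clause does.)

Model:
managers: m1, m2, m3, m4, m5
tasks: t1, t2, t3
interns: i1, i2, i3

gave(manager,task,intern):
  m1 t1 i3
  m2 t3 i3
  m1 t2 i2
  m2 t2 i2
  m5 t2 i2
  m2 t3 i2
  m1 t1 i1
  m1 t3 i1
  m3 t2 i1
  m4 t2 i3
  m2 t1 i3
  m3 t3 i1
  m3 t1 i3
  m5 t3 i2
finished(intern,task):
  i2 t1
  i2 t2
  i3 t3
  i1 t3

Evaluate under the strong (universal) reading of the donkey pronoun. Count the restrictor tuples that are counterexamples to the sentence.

"her" takes "an intern" as antecedent and "it" takes "a task"; both are donkey pronouns co-varying with the restrictor.
Strong reading: for every (m,t,i) with gave(m,t,i), finished(i,t).
Restrictor triples: (m1,t1,i1)→finished(i1,t1) ✗  (m1,t1,i3)→finished(i3,t1) ✗  (m1,t2,i2)→finished(i2,t2) ✓  (m1,t3,i1)→finished(i1,t3) ✓  (m2,t1,i3)→finished(i3,t1) ✗  (m2,t2,i2)→finished(i2,t2) ✓  (m2,t3,i2)→finished(i2,t3) ✗  (m2,t3,i3)→finished(i3,t3) ✓  (m3,t1,i3)→finished(i3,t1) ✗  (m3,t2,i1)→finished(i1,t2) ✗  (m3,t3,i1)→finished(i1,t3) ✓  (m4,t2,i3)→finished(i3,t2) ✗  (m5,t2,i2)→finished(i2,t2) ✓  (m5,t3,i2)→finished(i2,t3) ✗
Counterexamples (restrictor triples failing the scope): 8.

8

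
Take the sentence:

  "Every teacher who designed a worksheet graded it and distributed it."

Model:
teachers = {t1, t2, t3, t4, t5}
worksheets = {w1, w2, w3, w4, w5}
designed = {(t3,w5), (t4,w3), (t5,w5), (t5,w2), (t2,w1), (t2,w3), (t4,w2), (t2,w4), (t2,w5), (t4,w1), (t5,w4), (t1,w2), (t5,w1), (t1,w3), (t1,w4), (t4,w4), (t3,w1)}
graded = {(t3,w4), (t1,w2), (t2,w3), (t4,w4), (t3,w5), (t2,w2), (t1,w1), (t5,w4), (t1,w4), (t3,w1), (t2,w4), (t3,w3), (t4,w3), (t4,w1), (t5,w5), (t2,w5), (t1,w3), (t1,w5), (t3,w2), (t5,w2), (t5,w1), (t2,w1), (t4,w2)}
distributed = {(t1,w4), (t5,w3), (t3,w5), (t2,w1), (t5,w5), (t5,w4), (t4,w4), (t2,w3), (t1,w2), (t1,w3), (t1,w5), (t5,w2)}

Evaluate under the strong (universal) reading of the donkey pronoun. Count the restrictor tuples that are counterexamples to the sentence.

7

"it" takes "a worksheet" as antecedent — a donkey pronoun bound across the clause boundary.
Strong reading: for every (t,w) with designed(t,w), graded(t,w) ∧ distributed(t,w).
Restrictor pairs: (t1,w2) ✓  (t1,w3) ✓  (t1,w4) ✓  (t2,w1) ✓  (t2,w3) ✓  (t2,w4) ✗  (t2,w5) ✗  (t3,w1) ✗  (t3,w5) ✓  (t4,w1) ✗  (t4,w2) ✗  (t4,w3) ✗  (t4,w4) ✓  (t5,w1) ✗  (t5,w2) ✓  (t5,w4) ✓  (t5,w5) ✓
Counterexamples (restrictor pairs failing the scope): 7.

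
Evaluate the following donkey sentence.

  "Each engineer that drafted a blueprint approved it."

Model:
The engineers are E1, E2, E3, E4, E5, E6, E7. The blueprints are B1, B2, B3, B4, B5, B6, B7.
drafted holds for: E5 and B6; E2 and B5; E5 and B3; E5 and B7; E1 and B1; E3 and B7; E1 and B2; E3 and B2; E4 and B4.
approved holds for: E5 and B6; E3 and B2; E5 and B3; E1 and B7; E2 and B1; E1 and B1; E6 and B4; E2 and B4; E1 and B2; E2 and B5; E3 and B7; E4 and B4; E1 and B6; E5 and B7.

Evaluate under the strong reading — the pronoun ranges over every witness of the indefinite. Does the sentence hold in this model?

True

"it" takes "a blueprint" as antecedent — a donkey pronoun bound across the clause boundary.
Strong reading: for every (e,b) with drafted(e,b), approved(e,b).
Restrictor pairs: (E1,B1) ✓  (E1,B2) ✓  (E2,B5) ✓  (E3,B2) ✓  (E3,B7) ✓  (E4,B4) ✓  (E5,B3) ✓  (E5,B6) ✓  (E5,B7) ✓
Every restrictor pair satisfies the scope.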